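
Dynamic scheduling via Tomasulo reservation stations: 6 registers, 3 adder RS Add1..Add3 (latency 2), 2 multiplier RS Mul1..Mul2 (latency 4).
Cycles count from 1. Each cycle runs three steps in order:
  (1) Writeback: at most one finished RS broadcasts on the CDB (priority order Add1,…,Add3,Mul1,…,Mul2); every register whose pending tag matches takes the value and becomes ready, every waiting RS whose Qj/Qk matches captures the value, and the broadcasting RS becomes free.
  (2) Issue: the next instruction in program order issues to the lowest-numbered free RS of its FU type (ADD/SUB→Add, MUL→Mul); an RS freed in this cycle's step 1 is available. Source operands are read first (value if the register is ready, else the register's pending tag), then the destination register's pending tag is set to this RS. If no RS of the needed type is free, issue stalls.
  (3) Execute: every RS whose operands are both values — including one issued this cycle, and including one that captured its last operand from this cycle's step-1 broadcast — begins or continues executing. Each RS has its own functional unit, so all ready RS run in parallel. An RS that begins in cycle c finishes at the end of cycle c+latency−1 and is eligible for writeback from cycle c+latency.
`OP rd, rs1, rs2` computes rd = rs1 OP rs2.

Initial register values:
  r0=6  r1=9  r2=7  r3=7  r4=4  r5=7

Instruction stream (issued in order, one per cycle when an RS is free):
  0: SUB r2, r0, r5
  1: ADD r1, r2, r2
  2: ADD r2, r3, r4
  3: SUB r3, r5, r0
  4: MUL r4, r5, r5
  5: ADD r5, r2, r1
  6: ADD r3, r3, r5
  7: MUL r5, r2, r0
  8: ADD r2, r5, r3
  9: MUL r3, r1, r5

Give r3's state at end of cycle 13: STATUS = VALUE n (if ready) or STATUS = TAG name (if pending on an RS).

c1: issue SUB r2<-Add1 | r0:6,r1:9,r2:Add1,r3:7,r4:4,r5:7
c2: issue ADD r1<-Add2 | r0:6,r1:Add2,r2:Add1,r3:7,r4:4,r5:7
c3: CDB Add1=-1; issue ADD r2<-Add1 | r0:6,r1:Add2,r2:Add1,r3:7,r4:4,r5:7
c4: issue SUB r3<-Add3 | r0:6,r1:Add2,r2:Add1,r3:Add3,r4:4,r5:7
c5: CDB Add1=11; issue MUL r4<-Mul1 | r0:6,r1:Add2,r2:11,r3:Add3,r4:Mul1,r5:7
c6: CDB Add2=-2; issue ADD r5<-Add1 | r0:6,r1:-2,r2:11,r3:Add3,r4:Mul1,r5:Add1
c7: CDB Add3=1; issue ADD r3<-Add2 | r0:6,r1:-2,r2:11,r3:Add2,r4:Mul1,r5:Add1
c8: CDB Add1=9; issue MUL r5<-Mul2 | r0:6,r1:-2,r2:11,r3:Add2,r4:Mul1,r5:Mul2
c9: CDB Mul1=49; issue ADD r2<-Add1 | r0:6,r1:-2,r2:Add1,r3:Add2,r4:49,r5:Mul2
c10: CDB Add2=10; issue MUL r3<-Mul1 | r0:6,r1:-2,r2:Add1,r3:Mul1,r4:49,r5:Mul2
c11: - | r0:6,r1:-2,r2:Add1,r3:Mul1,r4:49,r5:Mul2
c12: CDB Mul2=66 | r0:6,r1:-2,r2:Add1,r3:Mul1,r4:49,r5:66
c13: - | r0:6,r1:-2,r2:Add1,r3:Mul1,r4:49,r5:66

STATUS = TAG Mul1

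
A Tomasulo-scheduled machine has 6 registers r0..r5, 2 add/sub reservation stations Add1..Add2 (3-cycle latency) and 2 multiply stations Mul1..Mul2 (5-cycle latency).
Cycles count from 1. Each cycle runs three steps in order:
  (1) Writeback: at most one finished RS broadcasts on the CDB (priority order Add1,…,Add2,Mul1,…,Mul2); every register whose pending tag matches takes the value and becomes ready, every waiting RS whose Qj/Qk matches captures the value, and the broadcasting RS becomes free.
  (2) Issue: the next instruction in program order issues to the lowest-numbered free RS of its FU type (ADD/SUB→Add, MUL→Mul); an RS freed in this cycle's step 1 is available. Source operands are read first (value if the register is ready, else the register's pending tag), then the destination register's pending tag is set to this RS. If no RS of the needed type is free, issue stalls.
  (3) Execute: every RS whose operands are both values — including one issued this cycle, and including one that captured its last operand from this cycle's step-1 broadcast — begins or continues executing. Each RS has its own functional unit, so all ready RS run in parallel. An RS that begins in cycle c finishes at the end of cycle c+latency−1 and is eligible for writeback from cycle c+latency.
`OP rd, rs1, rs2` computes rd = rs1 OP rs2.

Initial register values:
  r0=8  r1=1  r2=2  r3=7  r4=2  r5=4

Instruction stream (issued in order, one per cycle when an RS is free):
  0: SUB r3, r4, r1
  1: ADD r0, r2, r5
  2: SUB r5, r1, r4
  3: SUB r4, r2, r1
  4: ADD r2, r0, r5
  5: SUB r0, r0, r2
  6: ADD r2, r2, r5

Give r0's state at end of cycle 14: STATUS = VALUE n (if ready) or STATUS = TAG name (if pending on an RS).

  c1: issue SUB r3<-Add1  regs: r0:8,r1:1,r2:2,r3:Add1,r4:2,r5:4
  c2: issue ADD r0<-Add2  regs: r0:Add2,r1:1,r2:2,r3:Add1,r4:2,r5:4
  c3: stall  regs: r0:Add2,r1:1,r2:2,r3:Add1,r4:2,r5:4
  c4: CDB Add1=1; issue SUB r5<-Add1  regs: r0:Add2,r1:1,r2:2,r3:1,r4:2,r5:Add1
  c5: CDB Add2=6; issue SUB r4<-Add2  regs: r0:6,r1:1,r2:2,r3:1,r4:Add2,r5:Add1
  c6: stall  regs: r0:6,r1:1,r2:2,r3:1,r4:Add2,r5:Add1
  c7: CDB Add1=-1; issue ADD r2<-Add1  regs: r0:6,r1:1,r2:Add1,r3:1,r4:Add2,r5:-1
  c8: CDB Add2=1; issue SUB r0<-Add2  regs: r0:Add2,r1:1,r2:Add1,r3:1,r4:1,r5:-1
  c9: stall  regs: r0:Add2,r1:1,r2:Add1,r3:1,r4:1,r5:-1
  c10: CDB Add1=5; issue ADD r2<-Add1  regs: r0:Add2,r1:1,r2:Add1,r3:1,r4:1,r5:-1
  c11: -  regs: r0:Add2,r1:1,r2:Add1,r3:1,r4:1,r5:-1
  c12: -  regs: r0:Add2,r1:1,r2:Add1,r3:1,r4:1,r5:-1
  c13: CDB Add1=4  regs: r0:Add2,r1:1,r2:4,r3:1,r4:1,r5:-1
  c14: CDB Add2=1  regs: r0:1,r1:1,r2:4,r3:1,r4:1,r5:-1

STATUS = VALUE 1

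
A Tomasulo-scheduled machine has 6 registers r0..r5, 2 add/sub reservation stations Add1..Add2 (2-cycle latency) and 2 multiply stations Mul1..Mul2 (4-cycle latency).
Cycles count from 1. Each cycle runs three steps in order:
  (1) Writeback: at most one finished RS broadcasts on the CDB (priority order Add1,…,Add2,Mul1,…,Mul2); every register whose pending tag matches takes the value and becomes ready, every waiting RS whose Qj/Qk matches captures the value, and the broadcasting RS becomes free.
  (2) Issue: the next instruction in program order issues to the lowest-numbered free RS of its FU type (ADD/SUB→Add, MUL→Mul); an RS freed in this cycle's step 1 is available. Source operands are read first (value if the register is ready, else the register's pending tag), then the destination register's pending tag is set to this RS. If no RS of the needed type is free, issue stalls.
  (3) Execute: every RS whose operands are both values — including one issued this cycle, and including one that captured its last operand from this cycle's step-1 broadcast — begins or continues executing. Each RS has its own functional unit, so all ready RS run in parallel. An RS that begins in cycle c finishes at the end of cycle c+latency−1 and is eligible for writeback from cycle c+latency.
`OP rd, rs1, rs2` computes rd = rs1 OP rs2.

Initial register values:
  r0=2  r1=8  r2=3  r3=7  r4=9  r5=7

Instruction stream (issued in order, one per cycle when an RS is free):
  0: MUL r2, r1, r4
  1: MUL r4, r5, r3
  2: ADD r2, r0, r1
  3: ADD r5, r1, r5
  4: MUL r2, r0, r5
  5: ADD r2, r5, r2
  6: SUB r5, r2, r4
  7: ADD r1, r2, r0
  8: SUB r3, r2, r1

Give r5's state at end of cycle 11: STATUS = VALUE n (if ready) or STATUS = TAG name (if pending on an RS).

c1: issue MUL r2<-Mul1 | r0:2,r1:8,r2:Mul1,r3:7,r4:9,r5:7
c2: issue MUL r4<-Mul2 | r0:2,r1:8,r2:Mul1,r3:7,r4:Mul2,r5:7
c3: issue ADD r2<-Add1 | r0:2,r1:8,r2:Add1,r3:7,r4:Mul2,r5:7
c4: issue ADD r5<-Add2 | r0:2,r1:8,r2:Add1,r3:7,r4:Mul2,r5:Add2
c5: CDB Add1=10; stall | r0:2,r1:8,r2:10,r3:7,r4:Mul2,r5:Add2
c6: CDB Add2=15; stall | r0:2,r1:8,r2:10,r3:7,r4:Mul2,r5:15
c7: CDB Mul1=72; issue MUL r2<-Mul1 | r0:2,r1:8,r2:Mul1,r3:7,r4:Mul2,r5:15
c8: CDB Mul2=49; issue ADD r2<-Add1 | r0:2,r1:8,r2:Add1,r3:7,r4:49,r5:15
c9: issue SUB r5<-Add2 | r0:2,r1:8,r2:Add1,r3:7,r4:49,r5:Add2
c10: stall | r0:2,r1:8,r2:Add1,r3:7,r4:49,r5:Add2
c11: CDB Mul1=30; stall | r0:2,r1:8,r2:Add1,r3:7,r4:49,r5:Add2

STATUS = TAG Add2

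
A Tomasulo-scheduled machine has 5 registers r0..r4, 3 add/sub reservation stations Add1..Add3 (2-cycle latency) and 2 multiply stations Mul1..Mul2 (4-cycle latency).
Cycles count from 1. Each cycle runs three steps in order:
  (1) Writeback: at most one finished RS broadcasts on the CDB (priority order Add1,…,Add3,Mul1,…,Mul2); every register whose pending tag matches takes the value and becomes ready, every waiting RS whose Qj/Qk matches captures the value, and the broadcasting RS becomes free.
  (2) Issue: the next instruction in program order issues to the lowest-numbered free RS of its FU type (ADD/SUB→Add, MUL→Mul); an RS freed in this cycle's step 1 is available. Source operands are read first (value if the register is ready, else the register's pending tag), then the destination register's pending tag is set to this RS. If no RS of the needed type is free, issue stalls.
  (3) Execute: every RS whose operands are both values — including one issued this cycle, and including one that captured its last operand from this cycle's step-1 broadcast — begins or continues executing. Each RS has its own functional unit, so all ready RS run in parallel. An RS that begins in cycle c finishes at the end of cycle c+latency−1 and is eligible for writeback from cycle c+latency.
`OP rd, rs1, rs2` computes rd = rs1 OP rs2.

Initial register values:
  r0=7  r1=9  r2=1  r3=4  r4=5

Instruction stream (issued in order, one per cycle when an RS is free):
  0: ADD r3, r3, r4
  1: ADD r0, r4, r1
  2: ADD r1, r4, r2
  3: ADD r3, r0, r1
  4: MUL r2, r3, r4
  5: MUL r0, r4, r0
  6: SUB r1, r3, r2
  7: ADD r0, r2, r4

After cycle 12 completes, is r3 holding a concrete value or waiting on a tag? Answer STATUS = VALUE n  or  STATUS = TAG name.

STATUS = VALUE 20

cycle 1: issue ADD r3<-Add1 // r0:7,r1:9,r2:1,r3:Add1,r4:5
cycle 2: issue ADD r0<-Add2 // r0:Add2,r1:9,r2:1,r3:Add1,r4:5
cycle 3: CDB Add1=9; issue ADD r1<-Add1 // r0:Add2,r1:Add1,r2:1,r3:9,r4:5
cycle 4: CDB Add2=14; issue ADD r3<-Add2 // r0:14,r1:Add1,r2:1,r3:Add2,r4:5
cycle 5: CDB Add1=6; issue MUL r2<-Mul1 // r0:14,r1:6,r2:Mul1,r3:Add2,r4:5
cycle 6: issue MUL r0<-Mul2 // r0:Mul2,r1:6,r2:Mul1,r3:Add2,r4:5
cycle 7: CDB Add2=20; issue SUB r1<-Add1 // r0:Mul2,r1:Add1,r2:Mul1,r3:20,r4:5
cycle 8: issue ADD r0<-Add2 // r0:Add2,r1:Add1,r2:Mul1,r3:20,r4:5
cycle 9: - // r0:Add2,r1:Add1,r2:Mul1,r3:20,r4:5
cycle 10: CDB Mul2=70 // r0:Add2,r1:Add1,r2:Mul1,r3:20,r4:5
cycle 11: CDB Mul1=100 // r0:Add2,r1:Add1,r2:100,r3:20,r4:5
cycle 12: - // r0:Add2,r1:Add1,r2:100,r3:20,r4:5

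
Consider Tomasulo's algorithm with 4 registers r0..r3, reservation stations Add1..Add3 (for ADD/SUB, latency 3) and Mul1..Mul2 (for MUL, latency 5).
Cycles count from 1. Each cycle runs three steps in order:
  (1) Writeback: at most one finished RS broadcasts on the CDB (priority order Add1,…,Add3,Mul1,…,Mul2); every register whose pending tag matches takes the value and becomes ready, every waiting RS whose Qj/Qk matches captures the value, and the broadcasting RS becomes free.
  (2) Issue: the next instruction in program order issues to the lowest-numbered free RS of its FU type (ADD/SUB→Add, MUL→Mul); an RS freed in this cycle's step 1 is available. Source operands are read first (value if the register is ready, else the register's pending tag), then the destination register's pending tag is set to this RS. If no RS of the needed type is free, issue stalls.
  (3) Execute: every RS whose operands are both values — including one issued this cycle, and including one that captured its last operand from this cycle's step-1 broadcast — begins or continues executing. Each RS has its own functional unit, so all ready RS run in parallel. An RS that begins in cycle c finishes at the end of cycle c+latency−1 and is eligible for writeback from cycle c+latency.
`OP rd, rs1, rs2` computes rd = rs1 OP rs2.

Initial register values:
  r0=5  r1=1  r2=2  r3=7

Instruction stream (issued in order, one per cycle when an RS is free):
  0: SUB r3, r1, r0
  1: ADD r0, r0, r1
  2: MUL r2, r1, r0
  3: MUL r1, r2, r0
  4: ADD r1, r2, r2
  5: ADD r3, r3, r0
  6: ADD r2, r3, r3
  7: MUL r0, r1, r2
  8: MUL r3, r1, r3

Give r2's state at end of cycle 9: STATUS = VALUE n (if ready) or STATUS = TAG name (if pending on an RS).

c1: issue SUB r3<-Add1 | r0:5,r1:1,r2:2,r3:Add1
c2: issue ADD r0<-Add2 | r0:Add2,r1:1,r2:2,r3:Add1
c3: issue MUL r2<-Mul1 | r0:Add2,r1:1,r2:Mul1,r3:Add1
c4: CDB Add1=-4; issue MUL r1<-Mul2 | r0:Add2,r1:Mul2,r2:Mul1,r3:-4
c5: CDB Add2=6; issue ADD r1<-Add1 | r0:6,r1:Add1,r2:Mul1,r3:-4
c6: issue ADD r3<-Add2 | r0:6,r1:Add1,r2:Mul1,r3:Add2
c7: issue ADD r2<-Add3 | r0:6,r1:Add1,r2:Add3,r3:Add2
c8: stall | r0:6,r1:Add1,r2:Add3,r3:Add2
c9: CDB Add2=2; stall | r0:6,r1:Add1,r2:Add3,r3:2

STATUS = TAG Add3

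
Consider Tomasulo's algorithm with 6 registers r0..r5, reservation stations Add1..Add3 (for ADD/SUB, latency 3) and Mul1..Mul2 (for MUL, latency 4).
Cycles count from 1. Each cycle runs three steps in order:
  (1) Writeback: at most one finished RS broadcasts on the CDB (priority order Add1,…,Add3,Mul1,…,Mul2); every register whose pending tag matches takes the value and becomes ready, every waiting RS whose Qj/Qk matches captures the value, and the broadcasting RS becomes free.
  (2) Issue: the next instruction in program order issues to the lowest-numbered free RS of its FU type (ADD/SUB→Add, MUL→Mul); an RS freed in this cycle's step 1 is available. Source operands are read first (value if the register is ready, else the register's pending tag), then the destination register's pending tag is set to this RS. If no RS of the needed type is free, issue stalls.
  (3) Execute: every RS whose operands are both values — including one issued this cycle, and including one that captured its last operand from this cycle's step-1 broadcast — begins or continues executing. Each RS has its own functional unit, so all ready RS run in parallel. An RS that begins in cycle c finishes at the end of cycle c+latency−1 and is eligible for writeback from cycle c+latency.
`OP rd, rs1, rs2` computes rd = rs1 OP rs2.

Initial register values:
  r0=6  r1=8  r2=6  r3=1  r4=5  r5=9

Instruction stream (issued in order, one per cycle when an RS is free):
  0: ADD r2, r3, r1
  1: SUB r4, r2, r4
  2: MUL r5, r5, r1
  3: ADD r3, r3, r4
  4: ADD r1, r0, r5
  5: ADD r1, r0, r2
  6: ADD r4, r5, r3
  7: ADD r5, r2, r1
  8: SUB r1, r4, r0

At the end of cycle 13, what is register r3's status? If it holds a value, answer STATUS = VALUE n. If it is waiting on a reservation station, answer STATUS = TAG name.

STATUS = VALUE 5

cycle 1: issue ADD r2<-Add1 // r0:6,r1:8,r2:Add1,r3:1,r4:5,r5:9
cycle 2: issue SUB r4<-Add2 // r0:6,r1:8,r2:Add1,r3:1,r4:Add2,r5:9
cycle 3: issue MUL r5<-Mul1 // r0:6,r1:8,r2:Add1,r3:1,r4:Add2,r5:Mul1
cycle 4: CDB Add1=9; issue ADD r3<-Add1 // r0:6,r1:8,r2:9,r3:Add1,r4:Add2,r5:Mul1
cycle 5: issue ADD r1<-Add3 // r0:6,r1:Add3,r2:9,r3:Add1,r4:Add2,r5:Mul1
cycle 6: stall // r0:6,r1:Add3,r2:9,r3:Add1,r4:Add2,r5:Mul1
cycle 7: CDB Add2=4; issue ADD r1<-Add2 // r0:6,r1:Add2,r2:9,r3:Add1,r4:4,r5:Mul1
cycle 8: CDB Mul1=72; stall // r0:6,r1:Add2,r2:9,r3:Add1,r4:4,r5:72
cycle 9: stall // r0:6,r1:Add2,r2:9,r3:Add1,r4:4,r5:72
cycle 10: CDB Add1=5; issue ADD r4<-Add1 // r0:6,r1:Add2,r2:9,r3:5,r4:Add1,r5:72
cycle 11: CDB Add2=15; issue ADD r5<-Add2 // r0:6,r1:15,r2:9,r3:5,r4:Add1,r5:Add2
cycle 12: CDB Add3=78; issue SUB r1<-Add3 // r0:6,r1:Add3,r2:9,r3:5,r4:Add1,r5:Add2
cycle 13: CDB Add1=77 // r0:6,r1:Add3,r2:9,r3:5,r4:77,r5:Add2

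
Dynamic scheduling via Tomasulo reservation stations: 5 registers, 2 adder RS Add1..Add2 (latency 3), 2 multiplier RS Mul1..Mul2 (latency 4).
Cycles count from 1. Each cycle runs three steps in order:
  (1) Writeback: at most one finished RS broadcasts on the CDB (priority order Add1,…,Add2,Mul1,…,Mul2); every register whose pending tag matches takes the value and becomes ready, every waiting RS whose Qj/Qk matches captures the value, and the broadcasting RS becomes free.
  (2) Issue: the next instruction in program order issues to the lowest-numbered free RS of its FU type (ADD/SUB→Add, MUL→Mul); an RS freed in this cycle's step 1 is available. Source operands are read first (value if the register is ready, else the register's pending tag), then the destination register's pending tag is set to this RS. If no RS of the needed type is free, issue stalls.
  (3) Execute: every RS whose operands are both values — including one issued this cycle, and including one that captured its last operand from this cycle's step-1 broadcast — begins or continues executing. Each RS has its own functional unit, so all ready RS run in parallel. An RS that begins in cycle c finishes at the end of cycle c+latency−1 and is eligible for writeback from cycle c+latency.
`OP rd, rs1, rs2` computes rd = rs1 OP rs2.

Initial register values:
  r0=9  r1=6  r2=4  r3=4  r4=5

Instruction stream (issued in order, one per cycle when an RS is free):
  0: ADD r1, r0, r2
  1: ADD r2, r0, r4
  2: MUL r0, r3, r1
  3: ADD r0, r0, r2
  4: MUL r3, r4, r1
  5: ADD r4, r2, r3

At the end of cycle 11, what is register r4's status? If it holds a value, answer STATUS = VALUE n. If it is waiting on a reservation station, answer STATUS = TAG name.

STATUS = TAG Add2

  c1: issue ADD r1<-Add1  regs: r0:9,r1:Add1,r2:4,r3:4,r4:5
  c2: issue ADD r2<-Add2  regs: r0:9,r1:Add1,r2:Add2,r3:4,r4:5
  c3: issue MUL r0<-Mul1  regs: r0:Mul1,r1:Add1,r2:Add2,r3:4,r4:5
  c4: CDB Add1=13; issue ADD r0<-Add1  regs: r0:Add1,r1:13,r2:Add2,r3:4,r4:5
  c5: CDB Add2=14; issue MUL r3<-Mul2  regs: r0:Add1,r1:13,r2:14,r3:Mul2,r4:5
  c6: issue ADD r4<-Add2  regs: r0:Add1,r1:13,r2:14,r3:Mul2,r4:Add2
  c7: -  regs: r0:Add1,r1:13,r2:14,r3:Mul2,r4:Add2
  c8: CDB Mul1=52  regs: r0:Add1,r1:13,r2:14,r3:Mul2,r4:Add2
  c9: CDB Mul2=65  regs: r0:Add1,r1:13,r2:14,r3:65,r4:Add2
  c10: -  regs: r0:Add1,r1:13,r2:14,r3:65,r4:Add2
  c11: CDB Add1=66  regs: r0:66,r1:13,r2:14,r3:65,r4:Add2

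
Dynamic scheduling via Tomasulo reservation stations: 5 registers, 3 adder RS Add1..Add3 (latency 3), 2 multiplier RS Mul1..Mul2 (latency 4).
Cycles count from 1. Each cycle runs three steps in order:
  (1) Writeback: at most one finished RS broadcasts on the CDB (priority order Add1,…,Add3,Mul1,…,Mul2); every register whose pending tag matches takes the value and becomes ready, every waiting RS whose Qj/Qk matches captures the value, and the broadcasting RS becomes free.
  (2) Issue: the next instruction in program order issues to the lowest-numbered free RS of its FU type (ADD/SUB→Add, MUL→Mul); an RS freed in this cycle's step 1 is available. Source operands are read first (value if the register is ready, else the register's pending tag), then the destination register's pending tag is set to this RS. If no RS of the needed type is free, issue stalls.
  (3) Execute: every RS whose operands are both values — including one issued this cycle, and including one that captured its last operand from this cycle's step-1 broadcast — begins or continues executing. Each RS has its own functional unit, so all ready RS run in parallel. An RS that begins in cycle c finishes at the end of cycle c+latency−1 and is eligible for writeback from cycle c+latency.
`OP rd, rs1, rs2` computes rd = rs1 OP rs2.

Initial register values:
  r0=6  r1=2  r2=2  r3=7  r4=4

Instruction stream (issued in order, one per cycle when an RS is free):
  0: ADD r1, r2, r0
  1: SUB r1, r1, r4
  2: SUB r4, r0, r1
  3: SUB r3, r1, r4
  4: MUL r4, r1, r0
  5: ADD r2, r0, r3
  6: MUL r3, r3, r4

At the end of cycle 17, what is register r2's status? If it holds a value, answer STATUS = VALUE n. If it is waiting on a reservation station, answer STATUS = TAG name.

  c1: issue ADD r1<-Add1  regs: r0:6,r1:Add1,r2:2,r3:7,r4:4
  c2: issue SUB r1<-Add2  regs: r0:6,r1:Add2,r2:2,r3:7,r4:4
  c3: issue SUB r4<-Add3  regs: r0:6,r1:Add2,r2:2,r3:7,r4:Add3
  c4: CDB Add1=8; issue SUB r3<-Add1  regs: r0:6,r1:Add2,r2:2,r3:Add1,r4:Add3
  c5: issue MUL r4<-Mul1  regs: r0:6,r1:Add2,r2:2,r3:Add1,r4:Mul1
  c6: stall  regs: r0:6,r1:Add2,r2:2,r3:Add1,r4:Mul1
  c7: CDB Add2=4; issue ADD r2<-Add2  regs: r0:6,r1:4,r2:Add2,r3:Add1,r4:Mul1
  c8: issue MUL r3<-Mul2  regs: r0:6,r1:4,r2:Add2,r3:Mul2,r4:Mul1
  c9: -  regs: r0:6,r1:4,r2:Add2,r3:Mul2,r4:Mul1
  c10: CDB Add3=2  regs: r0:6,r1:4,r2:Add2,r3:Mul2,r4:Mul1
  c11: CDB Mul1=24  regs: r0:6,r1:4,r2:Add2,r3:Mul2,r4:24
  c12: -  regs: r0:6,r1:4,r2:Add2,r3:Mul2,r4:24
  c13: CDB Add1=2  regs: r0:6,r1:4,r2:Add2,r3:Mul2,r4:24
  c14: -  regs: r0:6,r1:4,r2:Add2,r3:Mul2,r4:24
  c15: -  regs: r0:6,r1:4,r2:Add2,r3:Mul2,r4:24
  c16: CDB Add2=8  regs: r0:6,r1:4,r2:8,r3:Mul2,r4:24
  c17: CDB Mul2=48  regs: r0:6,r1:4,r2:8,r3:48,r4:24

STATUS = VALUE 8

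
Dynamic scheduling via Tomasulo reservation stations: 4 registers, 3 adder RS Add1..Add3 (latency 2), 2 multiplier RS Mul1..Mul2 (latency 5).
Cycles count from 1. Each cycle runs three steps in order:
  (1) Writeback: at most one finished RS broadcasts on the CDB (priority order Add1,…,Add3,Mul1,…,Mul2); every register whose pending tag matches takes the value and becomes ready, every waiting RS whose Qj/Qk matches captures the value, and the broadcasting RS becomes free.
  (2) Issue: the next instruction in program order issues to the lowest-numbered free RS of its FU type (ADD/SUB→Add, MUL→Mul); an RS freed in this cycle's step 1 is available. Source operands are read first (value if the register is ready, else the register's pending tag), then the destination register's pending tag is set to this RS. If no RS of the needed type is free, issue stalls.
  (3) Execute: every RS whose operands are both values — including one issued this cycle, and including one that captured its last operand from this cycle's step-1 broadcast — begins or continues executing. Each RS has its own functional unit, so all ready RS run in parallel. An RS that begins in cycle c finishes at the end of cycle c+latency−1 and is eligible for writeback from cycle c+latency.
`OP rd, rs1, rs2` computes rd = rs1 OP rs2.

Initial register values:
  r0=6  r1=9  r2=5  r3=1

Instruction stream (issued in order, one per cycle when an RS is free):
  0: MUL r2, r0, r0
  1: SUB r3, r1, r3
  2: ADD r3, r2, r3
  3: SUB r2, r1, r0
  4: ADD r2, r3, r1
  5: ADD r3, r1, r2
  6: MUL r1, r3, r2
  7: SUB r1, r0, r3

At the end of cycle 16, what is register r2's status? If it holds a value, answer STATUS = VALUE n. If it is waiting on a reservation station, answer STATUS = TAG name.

c1: issue MUL r2<-Mul1 | r0:6,r1:9,r2:Mul1,r3:1
c2: issue SUB r3<-Add1 | r0:6,r1:9,r2:Mul1,r3:Add1
c3: issue ADD r3<-Add2 | r0:6,r1:9,r2:Mul1,r3:Add2
c4: CDB Add1=8; issue SUB r2<-Add1 | r0:6,r1:9,r2:Add1,r3:Add2
c5: issue ADD r2<-Add3 | r0:6,r1:9,r2:Add3,r3:Add2
c6: CDB Add1=3; issue ADD r3<-Add1 | r0:6,r1:9,r2:Add3,r3:Add1
c7: CDB Mul1=36; issue MUL r1<-Mul1 | r0:6,r1:Mul1,r2:Add3,r3:Add1
c8: stall | r0:6,r1:Mul1,r2:Add3,r3:Add1
c9: CDB Add2=44; issue SUB r1<-Add2 | r0:6,r1:Add2,r2:Add3,r3:Add1
c10: - | r0:6,r1:Add2,r2:Add3,r3:Add1
c11: CDB Add3=53 | r0:6,r1:Add2,r2:53,r3:Add1
c12: - | r0:6,r1:Add2,r2:53,r3:Add1
c13: CDB Add1=62 | r0:6,r1:Add2,r2:53,r3:62
c14: - | r0:6,r1:Add2,r2:53,r3:62
c15: CDB Add2=-56 | r0:6,r1:-56,r2:53,r3:62
c16: - | r0:6,r1:-56,r2:53,r3:62

STATUS = VALUE 53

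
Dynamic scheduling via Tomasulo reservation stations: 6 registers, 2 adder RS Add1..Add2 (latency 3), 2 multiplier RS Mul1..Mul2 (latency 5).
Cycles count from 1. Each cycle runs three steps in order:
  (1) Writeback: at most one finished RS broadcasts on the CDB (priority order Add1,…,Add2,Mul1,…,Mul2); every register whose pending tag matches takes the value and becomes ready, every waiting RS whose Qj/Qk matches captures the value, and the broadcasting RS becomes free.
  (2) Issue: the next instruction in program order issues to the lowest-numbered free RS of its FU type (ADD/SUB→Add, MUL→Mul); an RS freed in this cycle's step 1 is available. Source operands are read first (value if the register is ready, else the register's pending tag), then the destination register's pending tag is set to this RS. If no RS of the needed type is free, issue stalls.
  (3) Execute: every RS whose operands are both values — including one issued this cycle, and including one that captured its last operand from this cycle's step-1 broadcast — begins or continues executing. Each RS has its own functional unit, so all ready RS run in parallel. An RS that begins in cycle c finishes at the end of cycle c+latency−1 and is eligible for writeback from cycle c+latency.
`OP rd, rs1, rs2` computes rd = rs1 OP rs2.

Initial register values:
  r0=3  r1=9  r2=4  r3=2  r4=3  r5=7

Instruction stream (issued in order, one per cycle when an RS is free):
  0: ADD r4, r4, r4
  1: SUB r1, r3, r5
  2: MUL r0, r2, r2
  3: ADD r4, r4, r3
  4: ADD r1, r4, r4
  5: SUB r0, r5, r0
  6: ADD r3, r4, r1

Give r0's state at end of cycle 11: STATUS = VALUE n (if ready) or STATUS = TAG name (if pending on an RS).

STATUS = VALUE -9

cycle 1: issue ADD r4<-Add1 // r0:3,r1:9,r2:4,r3:2,r4:Add1,r5:7
cycle 2: issue SUB r1<-Add2 // r0:3,r1:Add2,r2:4,r3:2,r4:Add1,r5:7
cycle 3: issue MUL r0<-Mul1 // r0:Mul1,r1:Add2,r2:4,r3:2,r4:Add1,r5:7
cycle 4: CDB Add1=6; issue ADD r4<-Add1 // r0:Mul1,r1:Add2,r2:4,r3:2,r4:Add1,r5:7
cycle 5: CDB Add2=-5; issue ADD r1<-Add2 // r0:Mul1,r1:Add2,r2:4,r3:2,r4:Add1,r5:7
cycle 6: stall // r0:Mul1,r1:Add2,r2:4,r3:2,r4:Add1,r5:7
cycle 7: CDB Add1=8; issue SUB r0<-Add1 // r0:Add1,r1:Add2,r2:4,r3:2,r4:8,r5:7
cycle 8: CDB Mul1=16; stall // r0:Add1,r1:Add2,r2:4,r3:2,r4:8,r5:7
cycle 9: stall // r0:Add1,r1:Add2,r2:4,r3:2,r4:8,r5:7
cycle 10: CDB Add2=16; issue ADD r3<-Add2 // r0:Add1,r1:16,r2:4,r3:Add2,r4:8,r5:7
cycle 11: CDB Add1=-9 // r0:-9,r1:16,r2:4,r3:Add2,r4:8,r5:7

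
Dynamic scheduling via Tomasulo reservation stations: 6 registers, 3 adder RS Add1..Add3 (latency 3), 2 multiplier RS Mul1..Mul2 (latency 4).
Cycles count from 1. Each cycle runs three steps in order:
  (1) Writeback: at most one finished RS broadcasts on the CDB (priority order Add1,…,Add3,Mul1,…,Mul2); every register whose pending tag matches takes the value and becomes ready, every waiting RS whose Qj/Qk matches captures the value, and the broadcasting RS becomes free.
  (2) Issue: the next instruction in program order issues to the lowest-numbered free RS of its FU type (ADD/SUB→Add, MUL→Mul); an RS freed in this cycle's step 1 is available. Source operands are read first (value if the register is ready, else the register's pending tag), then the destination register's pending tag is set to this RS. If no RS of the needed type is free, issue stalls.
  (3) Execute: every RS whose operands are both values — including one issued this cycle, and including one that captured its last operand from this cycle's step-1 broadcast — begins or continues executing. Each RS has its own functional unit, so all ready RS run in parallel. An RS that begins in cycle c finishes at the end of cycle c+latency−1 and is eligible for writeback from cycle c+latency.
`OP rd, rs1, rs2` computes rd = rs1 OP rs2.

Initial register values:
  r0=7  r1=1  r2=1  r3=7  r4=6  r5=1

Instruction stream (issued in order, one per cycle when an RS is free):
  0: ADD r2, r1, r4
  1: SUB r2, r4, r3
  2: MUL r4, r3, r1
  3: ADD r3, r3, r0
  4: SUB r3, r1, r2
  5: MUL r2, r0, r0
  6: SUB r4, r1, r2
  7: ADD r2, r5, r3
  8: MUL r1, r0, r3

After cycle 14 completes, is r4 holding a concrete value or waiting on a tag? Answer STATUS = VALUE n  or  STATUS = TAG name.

c1: issue ADD r2<-Add1 | r0:7,r1:1,r2:Add1,r3:7,r4:6,r5:1
c2: issue SUB r2<-Add2 | r0:7,r1:1,r2:Add2,r3:7,r4:6,r5:1
c3: issue MUL r4<-Mul1 | r0:7,r1:1,r2:Add2,r3:7,r4:Mul1,r5:1
c4: CDB Add1=7; issue ADD r3<-Add1 | r0:7,r1:1,r2:Add2,r3:Add1,r4:Mul1,r5:1
c5: CDB Add2=-1; issue SUB r3<-Add2 | r0:7,r1:1,r2:-1,r3:Add2,r4:Mul1,r5:1
c6: issue MUL r2<-Mul2 | r0:7,r1:1,r2:Mul2,r3:Add2,r4:Mul1,r5:1
c7: CDB Add1=14; issue SUB r4<-Add1 | r0:7,r1:1,r2:Mul2,r3:Add2,r4:Add1,r5:1
c8: CDB Add2=2; issue ADD r2<-Add2 | r0:7,r1:1,r2:Add2,r3:2,r4:Add1,r5:1
c9: CDB Mul1=7; issue MUL r1<-Mul1 | r0:7,r1:Mul1,r2:Add2,r3:2,r4:Add1,r5:1
c10: CDB Mul2=49 | r0:7,r1:Mul1,r2:Add2,r3:2,r4:Add1,r5:1
c11: CDB Add2=3 | r0:7,r1:Mul1,r2:3,r3:2,r4:Add1,r5:1
c12: - | r0:7,r1:Mul1,r2:3,r3:2,r4:Add1,r5:1
c13: CDB Add1=-48 | r0:7,r1:Mul1,r2:3,r3:2,r4:-48,r5:1
c14: CDB Mul1=14 | r0:7,r1:14,r2:3,r3:2,r4:-48,r5:1

STATUS = VALUE -48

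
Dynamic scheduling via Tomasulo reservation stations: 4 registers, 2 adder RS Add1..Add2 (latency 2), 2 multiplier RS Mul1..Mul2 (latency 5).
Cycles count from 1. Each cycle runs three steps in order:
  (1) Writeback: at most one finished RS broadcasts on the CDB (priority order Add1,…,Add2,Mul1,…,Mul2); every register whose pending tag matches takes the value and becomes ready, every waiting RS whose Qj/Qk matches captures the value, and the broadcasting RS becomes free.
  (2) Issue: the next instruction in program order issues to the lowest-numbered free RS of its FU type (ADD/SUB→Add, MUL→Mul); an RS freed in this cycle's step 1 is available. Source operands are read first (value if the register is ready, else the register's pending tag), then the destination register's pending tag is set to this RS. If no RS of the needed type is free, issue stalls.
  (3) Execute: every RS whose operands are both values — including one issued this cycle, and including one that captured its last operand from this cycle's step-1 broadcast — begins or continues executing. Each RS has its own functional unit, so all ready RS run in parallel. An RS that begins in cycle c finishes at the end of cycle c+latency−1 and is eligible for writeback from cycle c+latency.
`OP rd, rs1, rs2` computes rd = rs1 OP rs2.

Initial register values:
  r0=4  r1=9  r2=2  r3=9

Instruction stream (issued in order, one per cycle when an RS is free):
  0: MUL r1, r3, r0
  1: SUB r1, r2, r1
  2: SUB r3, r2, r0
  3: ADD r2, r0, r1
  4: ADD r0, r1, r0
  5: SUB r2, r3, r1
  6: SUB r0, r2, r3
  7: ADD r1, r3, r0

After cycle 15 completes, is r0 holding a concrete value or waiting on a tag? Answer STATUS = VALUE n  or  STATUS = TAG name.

STATUS = VALUE 34

cycle 1: issue MUL r1<-Mul1 // r0:4,r1:Mul1,r2:2,r3:9
cycle 2: issue SUB r1<-Add1 // r0:4,r1:Add1,r2:2,r3:9
cycle 3: issue SUB r3<-Add2 // r0:4,r1:Add1,r2:2,r3:Add2
cycle 4: stall // r0:4,r1:Add1,r2:2,r3:Add2
cycle 5: CDB Add2=-2; issue ADD r2<-Add2 // r0:4,r1:Add1,r2:Add2,r3:-2
cycle 6: CDB Mul1=36; stall // r0:4,r1:Add1,r2:Add2,r3:-2
cycle 7: stall // r0:4,r1:Add1,r2:Add2,r3:-2
cycle 8: CDB Add1=-34; issue ADD r0<-Add1 // r0:Add1,r1:-34,r2:Add2,r3:-2
cycle 9: stall // r0:Add1,r1:-34,r2:Add2,r3:-2
cycle 10: CDB Add1=-30; issue SUB r2<-Add1 // r0:-30,r1:-34,r2:Add1,r3:-2
cycle 11: CDB Add2=-30; issue SUB r0<-Add2 // r0:Add2,r1:-34,r2:Add1,r3:-2
cycle 12: CDB Add1=32; issue ADD r1<-Add1 // r0:Add2,r1:Add1,r2:32,r3:-2
cycle 13: - // r0:Add2,r1:Add1,r2:32,r3:-2
cycle 14: CDB Add2=34 // r0:34,r1:Add1,r2:32,r3:-2
cycle 15: - // r0:34,r1:Add1,r2:32,r3:-2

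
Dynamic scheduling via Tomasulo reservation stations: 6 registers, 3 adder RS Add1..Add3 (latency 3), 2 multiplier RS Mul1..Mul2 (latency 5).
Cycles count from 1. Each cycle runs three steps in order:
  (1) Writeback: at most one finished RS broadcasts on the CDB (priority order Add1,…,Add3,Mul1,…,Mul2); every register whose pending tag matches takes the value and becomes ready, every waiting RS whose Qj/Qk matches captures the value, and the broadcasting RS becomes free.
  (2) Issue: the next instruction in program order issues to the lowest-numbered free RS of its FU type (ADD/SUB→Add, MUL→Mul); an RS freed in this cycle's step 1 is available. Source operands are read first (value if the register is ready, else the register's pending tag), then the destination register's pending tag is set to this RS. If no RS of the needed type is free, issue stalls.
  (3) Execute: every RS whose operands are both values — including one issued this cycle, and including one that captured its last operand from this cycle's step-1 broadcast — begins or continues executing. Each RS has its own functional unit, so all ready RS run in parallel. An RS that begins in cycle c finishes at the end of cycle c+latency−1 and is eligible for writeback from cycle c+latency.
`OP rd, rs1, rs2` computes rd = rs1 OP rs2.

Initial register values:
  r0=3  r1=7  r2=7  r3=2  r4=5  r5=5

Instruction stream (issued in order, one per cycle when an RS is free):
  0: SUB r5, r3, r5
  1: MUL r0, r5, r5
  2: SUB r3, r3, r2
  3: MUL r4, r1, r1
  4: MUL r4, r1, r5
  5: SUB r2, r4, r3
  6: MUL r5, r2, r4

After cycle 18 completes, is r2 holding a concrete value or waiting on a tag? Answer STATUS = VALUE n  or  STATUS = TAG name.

  c1: issue SUB r5<-Add1  regs: r0:3,r1:7,r2:7,r3:2,r4:5,r5:Add1
  c2: issue MUL r0<-Mul1  regs: r0:Mul1,r1:7,r2:7,r3:2,r4:5,r5:Add1
  c3: issue SUB r3<-Add2  regs: r0:Mul1,r1:7,r2:7,r3:Add2,r4:5,r5:Add1
  c4: CDB Add1=-3; issue MUL r4<-Mul2  regs: r0:Mul1,r1:7,r2:7,r3:Add2,r4:Mul2,r5:-3
  c5: stall  regs: r0:Mul1,r1:7,r2:7,r3:Add2,r4:Mul2,r5:-3
  c6: CDB Add2=-5; stall  regs: r0:Mul1,r1:7,r2:7,r3:-5,r4:Mul2,r5:-3
  c7: stall  regs: r0:Mul1,r1:7,r2:7,r3:-5,r4:Mul2,r5:-3
  c8: stall  regs: r0:Mul1,r1:7,r2:7,r3:-5,r4:Mul2,r5:-3
  c9: CDB Mul1=9; issue MUL r4<-Mul1  regs: r0:9,r1:7,r2:7,r3:-5,r4:Mul1,r5:-3
  c10: CDB Mul2=49; issue SUB r2<-Add1  regs: r0:9,r1:7,r2:Add1,r3:-5,r4:Mul1,r5:-3
  c11: issue MUL r5<-Mul2  regs: r0:9,r1:7,r2:Add1,r3:-5,r4:Mul1,r5:Mul2
  c12: -  regs: r0:9,r1:7,r2:Add1,r3:-5,r4:Mul1,r5:Mul2
  c13: -  regs: r0:9,r1:7,r2:Add1,r3:-5,r4:Mul1,r5:Mul2
  c14: CDB Mul1=-21  regs: r0:9,r1:7,r2:Add1,r3:-5,r4:-21,r5:Mul2
  c15: -  regs: r0:9,r1:7,r2:Add1,r3:-5,r4:-21,r5:Mul2
  c16: -  regs: r0:9,r1:7,r2:Add1,r3:-5,r4:-21,r5:Mul2
  c17: CDB Add1=-16  regs: r0:9,r1:7,r2:-16,r3:-5,r4:-21,r5:Mul2
  c18: -  regs: r0:9,r1:7,r2:-16,r3:-5,r4:-21,r5:Mul2

STATUS = VALUE -16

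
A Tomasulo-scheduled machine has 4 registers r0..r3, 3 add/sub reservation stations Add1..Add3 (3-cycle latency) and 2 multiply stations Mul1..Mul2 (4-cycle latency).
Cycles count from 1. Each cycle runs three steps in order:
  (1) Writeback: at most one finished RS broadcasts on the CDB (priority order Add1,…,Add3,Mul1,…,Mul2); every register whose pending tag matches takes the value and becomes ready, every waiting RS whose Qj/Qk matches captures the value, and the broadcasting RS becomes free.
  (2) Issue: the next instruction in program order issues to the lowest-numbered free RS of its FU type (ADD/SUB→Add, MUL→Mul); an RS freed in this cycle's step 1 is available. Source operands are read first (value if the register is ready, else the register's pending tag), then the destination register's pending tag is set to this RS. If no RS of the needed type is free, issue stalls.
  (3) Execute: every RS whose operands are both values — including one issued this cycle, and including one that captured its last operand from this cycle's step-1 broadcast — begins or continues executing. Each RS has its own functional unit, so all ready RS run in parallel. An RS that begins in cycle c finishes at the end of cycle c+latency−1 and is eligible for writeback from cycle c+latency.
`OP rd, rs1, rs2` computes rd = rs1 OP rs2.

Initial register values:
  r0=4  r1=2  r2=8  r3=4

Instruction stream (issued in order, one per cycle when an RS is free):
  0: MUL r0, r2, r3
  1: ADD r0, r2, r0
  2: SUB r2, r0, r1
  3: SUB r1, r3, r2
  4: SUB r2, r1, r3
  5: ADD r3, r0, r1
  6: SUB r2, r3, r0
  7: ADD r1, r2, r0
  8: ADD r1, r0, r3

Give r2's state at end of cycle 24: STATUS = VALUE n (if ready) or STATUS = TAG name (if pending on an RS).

STATUS = VALUE -34

  c1: issue MUL r0<-Mul1  regs: r0:Mul1,r1:2,r2:8,r3:4
  c2: issue ADD r0<-Add1  regs: r0:Add1,r1:2,r2:8,r3:4
  c3: issue SUB r2<-Add2  regs: r0:Add1,r1:2,r2:Add2,r3:4
  c4: issue SUB r1<-Add3  regs: r0:Add1,r1:Add3,r2:Add2,r3:4
  c5: CDB Mul1=32; stall  regs: r0:Add1,r1:Add3,r2:Add2,r3:4
  c6: stall  regs: r0:Add1,r1:Add3,r2:Add2,r3:4
  c7: stall  regs: r0:Add1,r1:Add3,r2:Add2,r3:4
  c8: CDB Add1=40; issue SUB r2<-Add1  regs: r0:40,r1:Add3,r2:Add1,r3:4
  c9: stall  regs: r0:40,r1:Add3,r2:Add1,r3:4
  c10: stall  regs: r0:40,r1:Add3,r2:Add1,r3:4
  c11: CDB Add2=38; issue ADD r3<-Add2  regs: r0:40,r1:Add3,r2:Add1,r3:Add2
  c12: stall  regs: r0:40,r1:Add3,r2:Add1,r3:Add2
  c13: stall  regs: r0:40,r1:Add3,r2:Add1,r3:Add2
  c14: CDB Add3=-34; issue SUB r2<-Add3  regs: r0:40,r1:-34,r2:Add3,r3:Add2
  c15: stall  regs: r0:40,r1:-34,r2:Add3,r3:Add2
  c16: stall  regs: r0:40,r1:-34,r2:Add3,r3:Add2
  c17: CDB Add1=-38; issue ADD r1<-Add1  regs: r0:40,r1:Add1,r2:Add3,r3:Add2
  c18: CDB Add2=6; issue ADD r1<-Add2  regs: r0:40,r1:Add2,r2:Add3,r3:6
  c19: -  regs: r0:40,r1:Add2,r2:Add3,r3:6
  c20: -  regs: r0:40,r1:Add2,r2:Add3,r3:6
  c21: CDB Add2=46  regs: r0:40,r1:46,r2:Add3,r3:6
  c22: CDB Add3=-34  regs: r0:40,r1:46,r2:-34,r3:6
  c23: -  regs: r0:40,r1:46,r2:-34,r3:6
  c24: -  regs: r0:40,r1:46,r2:-34,r3:6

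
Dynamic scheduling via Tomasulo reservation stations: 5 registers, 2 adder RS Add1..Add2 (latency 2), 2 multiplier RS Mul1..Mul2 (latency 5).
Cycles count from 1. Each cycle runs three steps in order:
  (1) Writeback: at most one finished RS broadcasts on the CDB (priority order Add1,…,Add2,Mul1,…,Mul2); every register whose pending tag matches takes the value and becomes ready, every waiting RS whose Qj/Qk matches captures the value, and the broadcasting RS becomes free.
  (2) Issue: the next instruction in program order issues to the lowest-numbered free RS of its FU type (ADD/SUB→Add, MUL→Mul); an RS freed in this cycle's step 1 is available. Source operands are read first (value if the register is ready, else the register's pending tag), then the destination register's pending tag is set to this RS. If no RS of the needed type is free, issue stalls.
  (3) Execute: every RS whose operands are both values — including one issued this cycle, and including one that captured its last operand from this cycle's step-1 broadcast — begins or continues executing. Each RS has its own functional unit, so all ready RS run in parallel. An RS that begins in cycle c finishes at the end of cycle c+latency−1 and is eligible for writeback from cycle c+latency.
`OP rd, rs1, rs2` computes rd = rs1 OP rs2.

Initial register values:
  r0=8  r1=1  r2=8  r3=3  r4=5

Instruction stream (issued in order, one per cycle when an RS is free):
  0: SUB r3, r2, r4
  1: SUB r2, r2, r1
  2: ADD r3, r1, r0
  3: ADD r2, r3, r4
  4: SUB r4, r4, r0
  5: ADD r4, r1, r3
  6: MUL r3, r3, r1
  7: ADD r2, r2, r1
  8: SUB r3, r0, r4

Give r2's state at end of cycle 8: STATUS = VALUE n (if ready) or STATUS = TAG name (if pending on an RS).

STATUS = VALUE 14

  c1: issue SUB r3<-Add1  regs: r0:8,r1:1,r2:8,r3:Add1,r4:5
  c2: issue SUB r2<-Add2  regs: r0:8,r1:1,r2:Add2,r3:Add1,r4:5
  c3: CDB Add1=3; issue ADD r3<-Add1  regs: r0:8,r1:1,r2:Add2,r3:Add1,r4:5
  c4: CDB Add2=7; issue ADD r2<-Add2  regs: r0:8,r1:1,r2:Add2,r3:Add1,r4:5
  c5: CDB Add1=9; issue SUB r4<-Add1  regs: r0:8,r1:1,r2:Add2,r3:9,r4:Add1
  c6: stall  regs: r0:8,r1:1,r2:Add2,r3:9,r4:Add1
  c7: CDB Add1=-3; issue ADD r4<-Add1  regs: r0:8,r1:1,r2:Add2,r3:9,r4:Add1
  c8: CDB Add2=14; issue MUL r3<-Mul1  regs: r0:8,r1:1,r2:14,r3:Mul1,r4:Add1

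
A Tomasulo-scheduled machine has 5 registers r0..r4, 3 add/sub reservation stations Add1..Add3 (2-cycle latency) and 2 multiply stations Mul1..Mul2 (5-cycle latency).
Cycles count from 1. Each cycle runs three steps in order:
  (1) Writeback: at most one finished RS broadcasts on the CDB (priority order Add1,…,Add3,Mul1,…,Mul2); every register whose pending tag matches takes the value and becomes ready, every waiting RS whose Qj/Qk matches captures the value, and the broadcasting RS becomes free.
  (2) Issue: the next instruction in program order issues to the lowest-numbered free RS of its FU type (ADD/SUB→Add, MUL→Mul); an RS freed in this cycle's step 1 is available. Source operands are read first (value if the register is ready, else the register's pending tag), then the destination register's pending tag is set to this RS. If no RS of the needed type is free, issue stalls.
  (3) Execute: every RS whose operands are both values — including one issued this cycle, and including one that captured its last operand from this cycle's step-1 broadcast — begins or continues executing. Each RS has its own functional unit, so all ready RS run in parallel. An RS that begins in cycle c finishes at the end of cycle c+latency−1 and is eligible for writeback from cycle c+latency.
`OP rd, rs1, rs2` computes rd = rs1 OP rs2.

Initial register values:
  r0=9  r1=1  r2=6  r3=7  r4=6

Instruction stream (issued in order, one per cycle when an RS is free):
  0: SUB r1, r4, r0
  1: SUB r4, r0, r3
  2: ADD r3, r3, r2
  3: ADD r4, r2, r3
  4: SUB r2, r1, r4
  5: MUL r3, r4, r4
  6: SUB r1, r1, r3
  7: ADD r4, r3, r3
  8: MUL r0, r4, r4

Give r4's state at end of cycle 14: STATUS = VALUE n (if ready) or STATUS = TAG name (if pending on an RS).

c1: issue SUB r1<-Add1 | r0:9,r1:Add1,r2:6,r3:7,r4:6
c2: issue SUB r4<-Add2 | r0:9,r1:Add1,r2:6,r3:7,r4:Add2
c3: CDB Add1=-3; issue ADD r3<-Add1 | r0:9,r1:-3,r2:6,r3:Add1,r4:Add2
c4: CDB Add2=2; issue ADD r4<-Add2 | r0:9,r1:-3,r2:6,r3:Add1,r4:Add2
c5: CDB Add1=13; issue SUB r2<-Add1 | r0:9,r1:-3,r2:Add1,r3:13,r4:Add2
c6: issue MUL r3<-Mul1 | r0:9,r1:-3,r2:Add1,r3:Mul1,r4:Add2
c7: CDB Add2=19; issue SUB r1<-Add2 | r0:9,r1:Add2,r2:Add1,r3:Mul1,r4:19
c8: issue ADD r4<-Add3 | r0:9,r1:Add2,r2:Add1,r3:Mul1,r4:Add3
c9: CDB Add1=-22; issue MUL r0<-Mul2 | r0:Mul2,r1:Add2,r2:-22,r3:Mul1,r4:Add3
c10: - | r0:Mul2,r1:Add2,r2:-22,r3:Mul1,r4:Add3
c11: - | r0:Mul2,r1:Add2,r2:-22,r3:Mul1,r4:Add3
c12: CDB Mul1=361 | r0:Mul2,r1:Add2,r2:-22,r3:361,r4:Add3
c13: - | r0:Mul2,r1:Add2,r2:-22,r3:361,r4:Add3
c14: CDB Add2=-364 | r0:Mul2,r1:-364,r2:-22,r3:361,r4:Add3

STATUS = TAG Add3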